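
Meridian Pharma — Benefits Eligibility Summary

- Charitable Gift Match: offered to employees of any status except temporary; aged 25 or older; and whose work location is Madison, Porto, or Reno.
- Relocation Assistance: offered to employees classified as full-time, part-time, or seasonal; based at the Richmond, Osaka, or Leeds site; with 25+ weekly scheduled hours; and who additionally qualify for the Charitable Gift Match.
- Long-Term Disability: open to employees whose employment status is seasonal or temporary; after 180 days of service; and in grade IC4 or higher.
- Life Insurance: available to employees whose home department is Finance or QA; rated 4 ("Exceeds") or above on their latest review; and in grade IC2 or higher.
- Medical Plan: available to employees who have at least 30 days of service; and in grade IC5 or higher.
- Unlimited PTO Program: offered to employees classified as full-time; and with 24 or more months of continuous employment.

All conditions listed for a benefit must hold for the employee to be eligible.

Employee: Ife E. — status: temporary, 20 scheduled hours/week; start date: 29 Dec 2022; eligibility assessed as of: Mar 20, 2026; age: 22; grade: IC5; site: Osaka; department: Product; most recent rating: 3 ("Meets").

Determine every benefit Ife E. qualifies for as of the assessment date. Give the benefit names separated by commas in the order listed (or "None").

Service from 29 Dec 2022 to Mar 20, 2026: 1177 days.
Charitable Gift Match — status temporary ✗ (excluded) → not eligible.
Relocation Assistance — status temporary ✗ (requires full-time, part-time, or seasonal) → not eligible.
Long-Term Disability — status temporary ✓; service 1177 days ≥ 180 days ✓; grade IC5 ≥ IC4 ✓ → eligible.
Life Insurance — dept Product ✗ → not eligible.
Medical Plan — service 1177 days ≥ 30 days ✓; grade IC5 ≥ IC5 ✓ → eligible.
Unlimited PTO Program — status temporary ✗ (requires full-time) → not eligible.

Long-Term Disability, Medical Plan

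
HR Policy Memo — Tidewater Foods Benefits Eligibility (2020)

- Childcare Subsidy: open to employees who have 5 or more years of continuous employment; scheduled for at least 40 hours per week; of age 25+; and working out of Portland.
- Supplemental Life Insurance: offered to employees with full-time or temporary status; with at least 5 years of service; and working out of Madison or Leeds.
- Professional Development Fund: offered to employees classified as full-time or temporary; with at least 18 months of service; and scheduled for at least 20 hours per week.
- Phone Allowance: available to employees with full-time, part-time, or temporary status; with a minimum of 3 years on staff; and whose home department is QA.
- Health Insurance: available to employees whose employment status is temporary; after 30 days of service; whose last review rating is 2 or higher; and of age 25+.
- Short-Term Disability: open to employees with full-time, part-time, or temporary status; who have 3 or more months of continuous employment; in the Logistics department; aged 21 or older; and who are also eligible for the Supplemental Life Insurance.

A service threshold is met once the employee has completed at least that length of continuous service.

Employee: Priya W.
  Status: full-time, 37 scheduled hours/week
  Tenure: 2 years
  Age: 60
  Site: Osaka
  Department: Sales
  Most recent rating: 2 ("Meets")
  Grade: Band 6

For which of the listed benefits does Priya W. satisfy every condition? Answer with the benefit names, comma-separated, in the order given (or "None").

Childcare Subsidy — service 2 years < 5 years ✗ → not eligible.
Supplemental Life Insurance — status full-time ✓; service 2 years < 5 years ✗ → not eligible.
Professional Development Fund — status full-time ✓; service 2 years ≥ 18 months (≈540 days) ✓; 37 hrs/wk ≥ 20 ✓ → eligible.
Phone Allowance — status full-time ✓; service 2 years < 3 years ✗ → not eligible.
Health Insurance — status full-time ✗ (requires temporary) → not eligible.
Short-Term Disability — status full-time ✓; service 2 years ≥ 3 months (≈90 days) ✓; dept Sales ✗ → not eligible.

Professional Development Fund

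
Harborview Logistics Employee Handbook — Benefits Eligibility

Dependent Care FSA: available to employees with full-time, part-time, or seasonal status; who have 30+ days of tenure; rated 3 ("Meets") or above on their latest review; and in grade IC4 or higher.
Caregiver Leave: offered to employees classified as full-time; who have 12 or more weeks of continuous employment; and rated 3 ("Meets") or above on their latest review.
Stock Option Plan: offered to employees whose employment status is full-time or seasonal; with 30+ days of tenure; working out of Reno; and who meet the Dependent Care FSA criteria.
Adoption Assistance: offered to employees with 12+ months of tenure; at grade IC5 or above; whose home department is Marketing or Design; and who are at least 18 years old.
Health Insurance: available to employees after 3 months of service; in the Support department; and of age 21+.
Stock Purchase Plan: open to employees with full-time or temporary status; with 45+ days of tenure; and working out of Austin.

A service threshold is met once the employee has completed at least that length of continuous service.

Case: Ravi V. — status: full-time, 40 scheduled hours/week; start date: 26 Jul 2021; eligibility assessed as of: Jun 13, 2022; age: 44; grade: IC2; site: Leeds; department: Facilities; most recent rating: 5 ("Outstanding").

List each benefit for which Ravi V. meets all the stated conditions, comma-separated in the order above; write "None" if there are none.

Caregiver Leave

Service from 26 Jul 2021 to Jun 13, 2022: 322 days.
Dependent Care FSA — status full-time ✓; service 322 days ≥ 30 days ✓; rating 5 ≥ 3 ✓; grade IC2 < IC4 ✗ → not eligible.
Caregiver Leave — status full-time ✓; service 322 days ≥ 12 weeks (≈84 days) ✓; rating 5 ≥ 3 ✓ → eligible.
Stock Option Plan — status full-time ✓; service 322 days ≥ 30 days ✓; site Leeds ✗ (not Reno) → not eligible.
Adoption Assistance — service 322 days < 12 months (≈360 days) ✗ → not eligible.
Health Insurance — service 322 days ≥ 3 months (≈90 days) ✓; dept Facilities ✗ → not eligible.
Stock Purchase Plan — status full-time ✓; service 322 days ≥ 45 days ✓; site Leeds ✗ (not Austin) → not eligible.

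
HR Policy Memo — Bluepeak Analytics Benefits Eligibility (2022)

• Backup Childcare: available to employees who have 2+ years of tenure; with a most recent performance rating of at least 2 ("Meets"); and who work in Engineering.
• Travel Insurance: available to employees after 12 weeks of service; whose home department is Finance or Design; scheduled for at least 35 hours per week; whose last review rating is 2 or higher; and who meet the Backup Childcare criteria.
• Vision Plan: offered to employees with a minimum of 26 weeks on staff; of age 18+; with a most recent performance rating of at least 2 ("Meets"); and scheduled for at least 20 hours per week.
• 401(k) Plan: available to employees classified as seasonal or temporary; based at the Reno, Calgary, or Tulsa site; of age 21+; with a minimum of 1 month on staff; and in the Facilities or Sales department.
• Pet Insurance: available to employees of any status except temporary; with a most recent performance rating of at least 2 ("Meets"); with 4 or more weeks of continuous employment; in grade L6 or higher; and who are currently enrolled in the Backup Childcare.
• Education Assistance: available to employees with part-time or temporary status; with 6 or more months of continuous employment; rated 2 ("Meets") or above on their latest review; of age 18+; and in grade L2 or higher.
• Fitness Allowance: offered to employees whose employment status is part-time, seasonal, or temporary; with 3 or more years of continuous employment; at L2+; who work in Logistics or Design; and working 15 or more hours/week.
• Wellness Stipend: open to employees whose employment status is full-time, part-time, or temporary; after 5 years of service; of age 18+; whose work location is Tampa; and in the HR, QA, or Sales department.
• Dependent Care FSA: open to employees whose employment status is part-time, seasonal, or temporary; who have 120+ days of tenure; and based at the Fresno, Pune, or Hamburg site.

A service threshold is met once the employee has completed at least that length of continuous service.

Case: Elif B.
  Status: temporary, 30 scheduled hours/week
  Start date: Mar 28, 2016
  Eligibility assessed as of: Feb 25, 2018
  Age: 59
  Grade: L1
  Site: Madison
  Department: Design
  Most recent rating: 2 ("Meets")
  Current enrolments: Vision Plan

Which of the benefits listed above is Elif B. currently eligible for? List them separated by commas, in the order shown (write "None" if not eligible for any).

Service from Mar 28, 2016 to Feb 25, 2018: 699 days.
Backup Childcare — service 699 days < 2 years (≈730 days) ✗ → not eligible.
Travel Insurance — service 699 days ≥ 12 weeks (≈84 days) ✓; dept Design ✓; 30 hrs/wk < 35 ✗ → not eligible.
Vision Plan — service 699 days ≥ 26 weeks (≈182 days) ✓; age 59 ≥ 18 ✓; rating 2 ≥ 2 ✓; 30 hrs/wk ≥ 20 ✓ → eligible.
401(k) Plan — status temporary ✓; site Madison ✗ (not Reno, Calgary, or Tulsa) → not eligible.
Pet Insurance — status temporary ✗ (excluded) → not eligible.
Education Assistance — status temporary ✓; service 699 days ≥ 6 months (≈180 days) ✓; rating 2 ≥ 2 ✓; age 59 ≥ 18 ✓; grade L1 < L2 ✗ → not eligible.
Fitness Allowance — status temporary ✓; service 699 days < 3 years (≈1095 days) ✗ → not eligible.
Wellness Stipend — status temporary ✓; service 699 days < 5 years (≈1825 days) ✗ → not eligible.
Dependent Care FSA — status temporary ✓; service 699 days ≥ 120 days ✓; site Madison ✗ (not Fresno, Pune, or Hamburg) → not eligible.

Vision Plan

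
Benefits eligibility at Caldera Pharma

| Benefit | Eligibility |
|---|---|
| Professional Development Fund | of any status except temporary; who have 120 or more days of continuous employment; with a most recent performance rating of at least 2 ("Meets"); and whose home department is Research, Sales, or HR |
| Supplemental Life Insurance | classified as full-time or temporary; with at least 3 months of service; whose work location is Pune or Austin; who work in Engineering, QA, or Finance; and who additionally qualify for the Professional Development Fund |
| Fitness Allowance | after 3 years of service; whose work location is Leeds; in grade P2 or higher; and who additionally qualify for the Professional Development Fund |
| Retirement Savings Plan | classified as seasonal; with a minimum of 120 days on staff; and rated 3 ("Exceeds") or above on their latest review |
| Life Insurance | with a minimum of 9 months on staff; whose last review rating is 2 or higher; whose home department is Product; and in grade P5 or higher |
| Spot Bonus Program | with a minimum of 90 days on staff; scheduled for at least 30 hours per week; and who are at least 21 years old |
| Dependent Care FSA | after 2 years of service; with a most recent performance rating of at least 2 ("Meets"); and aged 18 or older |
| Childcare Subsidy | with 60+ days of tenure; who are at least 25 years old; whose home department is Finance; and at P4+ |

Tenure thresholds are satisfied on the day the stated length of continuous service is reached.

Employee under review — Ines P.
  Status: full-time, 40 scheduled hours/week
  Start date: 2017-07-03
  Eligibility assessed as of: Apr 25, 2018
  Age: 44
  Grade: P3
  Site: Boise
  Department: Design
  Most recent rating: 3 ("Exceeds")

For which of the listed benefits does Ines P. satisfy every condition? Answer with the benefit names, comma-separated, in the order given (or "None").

Spot Bonus Program

Service from 2017-07-03 to Apr 25, 2018: 296 days.
Professional Development Fund — status full-time ✓ (not excluded); service 296 days ≥ 120 days ✓; rating 3 ≥ 2 ✓; dept Design ✗ → not eligible.
Supplemental Life Insurance — status full-time ✓; service 296 days ≥ 3 months (≈90 days) ✓; site Boise ✗ (not Pune or Austin) → not eligible.
Fitness Allowance — service 296 days < 3 years (≈1095 days) ✗ → not eligible.
Retirement Savings Plan — status full-time ✗ (requires seasonal) → not eligible.
Life Insurance — service 296 days ≥ 9 months (≈270 days) ✓; rating 3 ≥ 2 ✓; dept Design ✗ → not eligible.
Spot Bonus Program — service 296 days ≥ 90 days ✓; 40 hrs/wk ≥ 30 ✓; age 44 ≥ 21 ✓ → eligible.
Dependent Care FSA — service 296 days < 2 years (≈730 days) ✗ → not eligible.
Childcare Subsidy — service 296 days ≥ 60 days ✓; age 44 ≥ 25 ✓; dept Design ✗ → not eligible.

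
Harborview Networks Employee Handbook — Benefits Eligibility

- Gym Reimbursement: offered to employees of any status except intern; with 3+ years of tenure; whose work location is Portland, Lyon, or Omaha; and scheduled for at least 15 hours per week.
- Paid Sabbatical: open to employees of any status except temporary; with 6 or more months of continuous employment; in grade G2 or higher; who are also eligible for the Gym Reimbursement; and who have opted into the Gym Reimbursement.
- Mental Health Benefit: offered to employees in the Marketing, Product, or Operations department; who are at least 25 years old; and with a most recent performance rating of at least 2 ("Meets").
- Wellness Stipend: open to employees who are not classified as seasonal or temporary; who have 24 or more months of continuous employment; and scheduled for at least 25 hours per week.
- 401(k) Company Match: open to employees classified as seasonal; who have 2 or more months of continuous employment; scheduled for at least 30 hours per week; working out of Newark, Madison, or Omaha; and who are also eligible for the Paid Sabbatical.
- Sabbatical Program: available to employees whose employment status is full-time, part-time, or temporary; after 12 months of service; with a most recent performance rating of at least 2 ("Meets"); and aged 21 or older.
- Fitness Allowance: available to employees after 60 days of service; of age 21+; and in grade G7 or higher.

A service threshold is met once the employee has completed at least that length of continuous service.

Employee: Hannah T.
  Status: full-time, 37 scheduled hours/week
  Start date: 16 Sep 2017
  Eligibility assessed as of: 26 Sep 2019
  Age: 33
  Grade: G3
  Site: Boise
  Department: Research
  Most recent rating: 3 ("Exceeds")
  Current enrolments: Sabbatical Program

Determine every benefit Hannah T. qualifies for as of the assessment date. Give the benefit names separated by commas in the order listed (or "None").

Service from 16 Sep 2017 to 26 Sep 2019: 740 days.
Gym Reimbursement — status full-time ✓ (not excluded); service 740 days < 3 years (≈1095 days) ✗ → not eligible.
Paid Sabbatical — status full-time ✓ (not excluded); service 740 days ≥ 6 months (≈180 days) ✓; grade G3 ≥ G2 ✓; not eligible for Gym Reimbursement ✗ → not eligible.
Mental Health Benefit — dept Research ✗ → not eligible.
Wellness Stipend — status full-time ✓ (not excluded); service 740 days ≥ 24 months (≈720 days) ✓; 37 hrs/wk ≥ 25 ✓ → eligible.
401(k) Company Match — status full-time ✗ (requires seasonal) → not eligible.
Sabbatical Program — status full-time ✓; service 740 days ≥ 12 months (≈360 days) ✓; rating 3 ≥ 2 ✓; age 33 ≥ 21 ✓ → eligible.
Fitness Allowance — service 740 days ≥ 60 days ✓; age 33 ≥ 21 ✓; grade G3 < G7 ✗ → not eligible.

Wellness Stipend, Sabbatical Program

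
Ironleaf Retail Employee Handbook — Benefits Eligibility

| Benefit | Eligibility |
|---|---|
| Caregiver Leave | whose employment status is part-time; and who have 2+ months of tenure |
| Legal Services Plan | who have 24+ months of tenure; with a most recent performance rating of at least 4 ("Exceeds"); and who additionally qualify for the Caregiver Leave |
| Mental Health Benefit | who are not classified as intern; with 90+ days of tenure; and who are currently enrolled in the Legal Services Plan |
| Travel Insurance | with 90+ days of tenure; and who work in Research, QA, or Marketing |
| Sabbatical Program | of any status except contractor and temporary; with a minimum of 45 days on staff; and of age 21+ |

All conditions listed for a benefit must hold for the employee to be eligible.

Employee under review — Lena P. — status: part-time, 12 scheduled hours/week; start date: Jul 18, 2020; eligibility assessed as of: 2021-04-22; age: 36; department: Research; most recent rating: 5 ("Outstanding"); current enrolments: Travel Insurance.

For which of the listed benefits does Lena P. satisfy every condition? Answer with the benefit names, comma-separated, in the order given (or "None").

Caregiver Leave, Travel Insurance, Sabbatical Program

Service from Jul 18, 2020 to 2021-04-22: 278 days.
Caregiver Leave — status part-time ✓; service 278 days ≥ 2 months (≈60 days) ✓ → eligible.
Legal Services Plan — service 278 days < 24 months (≈720 days) ✗ → not eligible.
Mental Health Benefit — status part-time ✓ (not excluded); service 278 days ≥ 90 days ✓; not enrolled in Legal Services Plan ✗ → not eligible.
Travel Insurance — service 278 days ≥ 90 days ✓; dept Research ✓ → eligible.
Sabbatical Program — status part-time ✓ (not excluded); service 278 days ≥ 45 days ✓; age 36 ≥ 21 ✓ → eligible.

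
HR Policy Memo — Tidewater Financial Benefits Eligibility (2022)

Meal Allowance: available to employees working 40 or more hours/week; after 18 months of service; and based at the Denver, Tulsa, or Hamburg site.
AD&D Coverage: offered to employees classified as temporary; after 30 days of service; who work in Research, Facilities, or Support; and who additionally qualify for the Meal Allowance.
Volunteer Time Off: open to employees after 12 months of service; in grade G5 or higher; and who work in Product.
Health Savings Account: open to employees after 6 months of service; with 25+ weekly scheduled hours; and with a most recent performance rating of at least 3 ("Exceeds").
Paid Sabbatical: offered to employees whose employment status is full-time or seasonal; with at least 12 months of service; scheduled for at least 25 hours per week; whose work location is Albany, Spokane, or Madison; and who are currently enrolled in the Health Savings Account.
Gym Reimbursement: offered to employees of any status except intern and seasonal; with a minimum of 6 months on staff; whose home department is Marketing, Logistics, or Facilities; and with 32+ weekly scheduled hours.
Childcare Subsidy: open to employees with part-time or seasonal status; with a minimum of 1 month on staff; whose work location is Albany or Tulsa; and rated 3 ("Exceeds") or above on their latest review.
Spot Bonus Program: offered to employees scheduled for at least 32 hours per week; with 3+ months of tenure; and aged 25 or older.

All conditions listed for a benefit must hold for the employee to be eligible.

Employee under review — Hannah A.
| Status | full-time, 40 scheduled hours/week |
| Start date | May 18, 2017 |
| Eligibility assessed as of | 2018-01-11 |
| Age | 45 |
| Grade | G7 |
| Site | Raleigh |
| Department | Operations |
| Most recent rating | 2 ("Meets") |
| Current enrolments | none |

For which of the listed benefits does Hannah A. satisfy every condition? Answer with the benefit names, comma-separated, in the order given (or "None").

Spot Bonus Program

Service from May 18, 2017 to 2018-01-11: 238 days.
Meal Allowance — 40 hrs/wk ≥ 40 ✓; service 238 days < 18 months (≈540 days) ✗ → not eligible.
AD&D Coverage — status full-time ✗ (requires temporary) → not eligible.
Volunteer Time Off — service 238 days < 12 months (≈360 days) ✗ → not eligible.
Health Savings Account — service 238 days ≥ 6 months (≈180 days) ✓; 40 hrs/wk ≥ 25 ✓; rating 2 < 3 ✗ → not eligible.
Paid Sabbatical — status full-time ✓; service 238 days < 12 months (≈360 days) ✗ → not eligible.
Gym Reimbursement — status full-time ✓ (not excluded); service 238 days ≥ 6 months (≈180 days) ✓; dept Operations ✗ → not eligible.
Childcare Subsidy — status full-time ✗ (requires part-time or seasonal) → not eligible.
Spot Bonus Program — 40 hrs/wk ≥ 32 ✓; service 238 days ≥ 3 months (≈90 days) ✓; age 45 ≥ 25 ✓ → eligible.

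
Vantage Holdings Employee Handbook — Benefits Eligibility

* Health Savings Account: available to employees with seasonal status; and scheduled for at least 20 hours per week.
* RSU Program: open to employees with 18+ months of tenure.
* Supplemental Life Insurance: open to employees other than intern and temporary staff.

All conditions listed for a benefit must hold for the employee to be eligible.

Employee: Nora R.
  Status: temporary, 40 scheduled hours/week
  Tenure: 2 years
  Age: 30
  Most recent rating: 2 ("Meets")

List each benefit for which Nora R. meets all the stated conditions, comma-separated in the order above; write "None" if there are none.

Health Savings Account — status temporary ✗ (requires seasonal) → not eligible.
RSU Program — service 2 years ≥ 18 months (≈540 days) ✓ → eligible.
Supplemental Life Insurance — status temporary ✗ (excluded) → not eligible.

RSU Program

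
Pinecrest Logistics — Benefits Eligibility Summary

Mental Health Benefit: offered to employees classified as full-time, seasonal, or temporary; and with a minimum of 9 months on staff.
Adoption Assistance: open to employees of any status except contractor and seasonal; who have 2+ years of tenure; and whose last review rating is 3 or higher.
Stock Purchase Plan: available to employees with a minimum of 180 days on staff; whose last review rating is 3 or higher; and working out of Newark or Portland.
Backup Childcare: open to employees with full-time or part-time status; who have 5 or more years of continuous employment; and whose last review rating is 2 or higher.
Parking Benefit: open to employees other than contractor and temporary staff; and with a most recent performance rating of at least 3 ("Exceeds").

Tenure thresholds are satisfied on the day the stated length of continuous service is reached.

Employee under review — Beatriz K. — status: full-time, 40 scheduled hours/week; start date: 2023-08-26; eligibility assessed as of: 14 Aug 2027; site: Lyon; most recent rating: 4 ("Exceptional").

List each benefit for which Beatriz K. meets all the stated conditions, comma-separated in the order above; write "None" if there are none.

Mental Health Benefit, Adoption Assistance, Parking Benefit

Service from 2023-08-26 to 14 Aug 2027: 1449 days.
Mental Health Benefit — status full-time ✓; service 1449 days ≥ 9 months (≈270 days) ✓ → eligible.
Adoption Assistance — status full-time ✓ (not excluded); service 1449 days ≥ 2 years (≈730 days) ✓; rating 4 ≥ 3 ✓ → eligible.
Stock Purchase Plan — service 1449 days ≥ 180 days ✓; rating 4 ≥ 3 ✓; site Lyon ✗ (not Newark or Portland) → not eligible.
Backup Childcare — status full-time ✓; service 1449 days < 5 years (≈1825 days) ✗ → not eligible.
Parking Benefit — status full-time ✓ (not excluded); rating 4 ≥ 3 ✓ → eligible.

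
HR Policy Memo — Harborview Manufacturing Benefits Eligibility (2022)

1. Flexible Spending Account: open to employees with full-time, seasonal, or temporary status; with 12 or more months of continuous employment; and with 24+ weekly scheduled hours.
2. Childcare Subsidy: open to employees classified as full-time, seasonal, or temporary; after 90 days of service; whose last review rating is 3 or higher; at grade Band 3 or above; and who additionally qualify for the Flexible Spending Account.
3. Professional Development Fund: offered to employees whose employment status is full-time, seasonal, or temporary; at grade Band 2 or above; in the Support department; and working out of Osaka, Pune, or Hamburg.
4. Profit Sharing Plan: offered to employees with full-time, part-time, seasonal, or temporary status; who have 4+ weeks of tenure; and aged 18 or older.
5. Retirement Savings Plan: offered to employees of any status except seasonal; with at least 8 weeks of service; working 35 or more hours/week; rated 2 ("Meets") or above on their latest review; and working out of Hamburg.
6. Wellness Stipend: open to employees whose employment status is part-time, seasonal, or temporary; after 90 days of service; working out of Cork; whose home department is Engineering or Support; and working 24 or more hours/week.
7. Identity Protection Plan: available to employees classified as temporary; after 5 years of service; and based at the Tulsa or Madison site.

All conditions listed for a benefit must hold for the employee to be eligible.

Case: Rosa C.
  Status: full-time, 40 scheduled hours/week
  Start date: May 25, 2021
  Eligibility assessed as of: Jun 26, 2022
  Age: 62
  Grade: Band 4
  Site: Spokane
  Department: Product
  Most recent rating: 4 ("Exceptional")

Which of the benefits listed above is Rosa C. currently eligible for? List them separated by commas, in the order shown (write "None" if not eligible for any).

Flexible Spending Account, Childcare Subsidy, Profit Sharing Plan

Service from May 25, 2021 to Jun 26, 2022: 397 days.
Flexible Spending Account — status full-time ✓; service 397 days ≥ 12 months (≈360 days) ✓; 40 hrs/wk ≥ 24 ✓ → eligible.
Childcare Subsidy — status full-time ✓; service 397 days ≥ 90 days ✓; rating 4 ≥ 3 ✓; grade Band 4 ≥ Band 3 ✓; eligible for Flexible Spending Account ✓ → eligible.
Professional Development Fund — status full-time ✓; grade Band 4 ≥ Band 2 ✓; dept Product ✗ → not eligible.
Profit Sharing Plan — status full-time ✓; service 397 days ≥ 4 weeks (≈28 days) ✓; age 62 ≥ 18 ✓ → eligible.
Retirement Savings Plan — status full-time ✓ (not excluded); service 397 days ≥ 8 weeks (≈56 days) ✓; 40 hrs/wk ≥ 35 ✓; rating 4 ≥ 2 ✓; site Spokane ✗ (not Hamburg) → not eligible.
Wellness Stipend — status full-time ✗ (requires part-time, seasonal, or temporary) → not eligible.
Identity Protection Plan — status full-time ✗ (requires temporary) → not eligible.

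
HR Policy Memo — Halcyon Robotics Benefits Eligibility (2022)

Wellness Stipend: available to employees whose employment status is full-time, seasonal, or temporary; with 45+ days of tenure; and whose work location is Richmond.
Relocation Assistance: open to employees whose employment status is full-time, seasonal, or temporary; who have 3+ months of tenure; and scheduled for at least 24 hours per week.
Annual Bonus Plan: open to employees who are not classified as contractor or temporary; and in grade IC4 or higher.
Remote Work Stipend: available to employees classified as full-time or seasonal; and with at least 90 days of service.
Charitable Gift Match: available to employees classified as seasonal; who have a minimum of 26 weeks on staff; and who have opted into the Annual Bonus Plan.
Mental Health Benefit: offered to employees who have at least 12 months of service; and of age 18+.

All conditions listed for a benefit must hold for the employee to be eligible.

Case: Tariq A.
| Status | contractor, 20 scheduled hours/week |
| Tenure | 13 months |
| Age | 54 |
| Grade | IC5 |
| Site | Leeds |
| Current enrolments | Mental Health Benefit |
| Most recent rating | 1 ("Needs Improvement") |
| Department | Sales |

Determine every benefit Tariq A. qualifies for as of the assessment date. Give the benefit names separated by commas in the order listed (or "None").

Wellness Stipend — status contractor ✗ (requires full-time, seasonal, or temporary) → not eligible.
Relocation Assistance — status contractor ✗ (requires full-time, seasonal, or temporary) → not eligible.
Annual Bonus Plan — status contractor ✗ (excluded) → not eligible.
Remote Work Stipend — status contractor ✗ (requires full-time or seasonal) → not eligible.
Charitable Gift Match — status contractor ✗ (requires seasonal) → not eligible.
Mental Health Benefit — service 13 months ≥ 12 months ✓; age 54 ≥ 18 ✓ → eligible.

Mental Health Benefit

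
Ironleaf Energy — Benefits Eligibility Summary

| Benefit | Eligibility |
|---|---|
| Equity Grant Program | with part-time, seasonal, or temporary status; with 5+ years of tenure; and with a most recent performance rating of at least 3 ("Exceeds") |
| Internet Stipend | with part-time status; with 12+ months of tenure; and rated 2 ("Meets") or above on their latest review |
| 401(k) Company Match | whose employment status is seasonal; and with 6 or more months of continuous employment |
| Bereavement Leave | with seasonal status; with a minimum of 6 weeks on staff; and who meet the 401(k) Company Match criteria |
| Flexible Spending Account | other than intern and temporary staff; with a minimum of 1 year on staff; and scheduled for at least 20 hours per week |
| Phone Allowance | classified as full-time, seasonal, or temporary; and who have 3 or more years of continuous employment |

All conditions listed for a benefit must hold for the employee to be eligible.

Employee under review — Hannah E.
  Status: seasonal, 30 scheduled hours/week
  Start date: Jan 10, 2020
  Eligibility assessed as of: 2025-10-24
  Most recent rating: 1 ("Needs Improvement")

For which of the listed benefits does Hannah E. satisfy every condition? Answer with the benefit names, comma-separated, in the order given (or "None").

Service from Jan 10, 2020 to 2025-10-24: 2114 days.
Equity Grant Program — status seasonal ✓; service 2114 days ≥ 5 years (≈1825 days) ✓; rating 1 < 3 ✗ → not eligible.
Internet Stipend — status seasonal ✗ (requires part-time) → not eligible.
401(k) Company Match — status seasonal ✓; service 2114 days ≥ 6 months (≈180 days) ✓ → eligible.
Bereavement Leave — status seasonal ✓; service 2114 days ≥ 6 weeks (≈42 days) ✓; eligible for 401(k) Company Match ✓ → eligible.
Flexible Spending Account — status seasonal ✓ (not excluded); service 2114 days ≥ 1 year (≈365 days) ✓; 30 hrs/wk ≥ 20 ✓ → eligible.
Phone Allowance — status seasonal ✓; service 2114 days ≥ 3 years (≈1095 days) ✓ → eligible.

401(k) Company Match, Bereavement Leave, Flexible Spending Account, Phone Allowance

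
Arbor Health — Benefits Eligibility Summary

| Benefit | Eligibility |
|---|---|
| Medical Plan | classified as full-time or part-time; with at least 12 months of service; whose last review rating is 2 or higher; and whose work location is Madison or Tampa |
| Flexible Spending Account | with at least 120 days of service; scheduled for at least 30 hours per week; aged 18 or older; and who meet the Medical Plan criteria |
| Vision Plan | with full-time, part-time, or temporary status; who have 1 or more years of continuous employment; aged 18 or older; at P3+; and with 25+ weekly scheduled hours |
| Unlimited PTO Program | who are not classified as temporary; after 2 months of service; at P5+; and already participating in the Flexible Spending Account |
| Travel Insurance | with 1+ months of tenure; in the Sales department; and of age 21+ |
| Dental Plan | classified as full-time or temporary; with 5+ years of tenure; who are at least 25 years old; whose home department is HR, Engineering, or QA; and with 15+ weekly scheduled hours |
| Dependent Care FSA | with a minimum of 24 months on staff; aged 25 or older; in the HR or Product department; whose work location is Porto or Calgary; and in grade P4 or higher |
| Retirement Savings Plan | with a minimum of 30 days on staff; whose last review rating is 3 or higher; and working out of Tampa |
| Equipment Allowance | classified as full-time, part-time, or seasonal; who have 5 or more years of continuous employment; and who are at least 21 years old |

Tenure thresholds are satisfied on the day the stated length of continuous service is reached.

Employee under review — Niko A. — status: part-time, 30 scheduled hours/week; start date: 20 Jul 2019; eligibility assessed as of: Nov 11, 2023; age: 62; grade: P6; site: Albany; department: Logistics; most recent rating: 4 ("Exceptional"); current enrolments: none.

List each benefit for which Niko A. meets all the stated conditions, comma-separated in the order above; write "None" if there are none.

Vision Plan

Service from 20 Jul 2019 to Nov 11, 2023: 1575 days.
Medical Plan — status part-time ✓; service 1575 days ≥ 12 months (≈360 days) ✓; rating 4 ≥ 2 ✓; site Albany ✗ (not Madison or Tampa) → not eligible.
Flexible Spending Account — service 1575 days ≥ 120 days ✓; 30 hrs/wk ≥ 30 ✓; age 62 ≥ 18 ✓; not eligible for Medical Plan ✗ → not eligible.
Vision Plan — status part-time ✓; service 1575 days ≥ 1 year (≈365 days) ✓; age 62 ≥ 18 ✓; grade P6 ≥ P3 ✓; 30 hrs/wk ≥ 25 ✓ → eligible.
Unlimited PTO Program — status part-time ✓ (not excluded); service 1575 days ≥ 2 months (≈60 days) ✓; grade P6 ≥ P5 ✓; not enrolled in Flexible Spending Account ✗ → not eligible.
Travel Insurance — service 1575 days ≥ 1 month (≈30 days) ✓; dept Logistics ✗ → not eligible.
Dental Plan — status part-time ✗ (requires full-time or temporary) → not eligible.
Dependent Care FSA — service 1575 days ≥ 24 months (≈720 days) ✓; age 62 ≥ 25 ✓; dept Logistics ✗ → not eligible.
Retirement Savings Plan — service 1575 days ≥ 30 days ✓; rating 4 ≥ 3 ✓; site Albany ✗ (not Tampa) → not eligible.
Equipment Allowance — status part-time ✓; service 1575 days < 5 years (≈1825 days) ✗ → not eligible.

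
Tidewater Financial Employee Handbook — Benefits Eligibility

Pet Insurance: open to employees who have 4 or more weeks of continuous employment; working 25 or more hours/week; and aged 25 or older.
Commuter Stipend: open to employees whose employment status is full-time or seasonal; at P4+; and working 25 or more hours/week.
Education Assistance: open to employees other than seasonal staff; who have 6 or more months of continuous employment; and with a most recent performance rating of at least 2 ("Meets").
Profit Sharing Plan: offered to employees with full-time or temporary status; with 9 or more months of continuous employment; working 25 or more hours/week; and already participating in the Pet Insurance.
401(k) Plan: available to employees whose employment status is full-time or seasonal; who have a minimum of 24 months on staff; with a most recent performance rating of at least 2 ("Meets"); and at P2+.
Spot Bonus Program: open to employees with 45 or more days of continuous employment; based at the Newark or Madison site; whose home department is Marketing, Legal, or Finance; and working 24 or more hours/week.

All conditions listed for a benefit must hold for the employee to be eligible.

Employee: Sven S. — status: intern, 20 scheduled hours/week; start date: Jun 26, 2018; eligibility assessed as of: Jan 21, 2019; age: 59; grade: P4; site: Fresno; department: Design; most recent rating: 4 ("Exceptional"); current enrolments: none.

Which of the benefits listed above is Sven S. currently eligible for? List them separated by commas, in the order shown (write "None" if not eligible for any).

Education Assistance

Service from Jun 26, 2018 to Jan 21, 2019: 209 days.
Pet Insurance — service 209 days ≥ 4 weeks (≈28 days) ✓; 20 hrs/wk < 25 ✗ → not eligible.
Commuter Stipend — status intern ✗ (requires full-time or seasonal) → not eligible.
Education Assistance — status intern ✓ (not excluded); service 209 days ≥ 6 months (≈180 days) ✓; rating 4 ≥ 2 ✓ → eligible.
Profit Sharing Plan — status intern ✗ (requires full-time or temporary) → not eligible.
401(k) Plan — status intern ✗ (requires full-time or seasonal) → not eligible.
Spot Bonus Program — service 209 days ≥ 45 days ✓; site Fresno ✗ (not Newark or Madison) → not eligible.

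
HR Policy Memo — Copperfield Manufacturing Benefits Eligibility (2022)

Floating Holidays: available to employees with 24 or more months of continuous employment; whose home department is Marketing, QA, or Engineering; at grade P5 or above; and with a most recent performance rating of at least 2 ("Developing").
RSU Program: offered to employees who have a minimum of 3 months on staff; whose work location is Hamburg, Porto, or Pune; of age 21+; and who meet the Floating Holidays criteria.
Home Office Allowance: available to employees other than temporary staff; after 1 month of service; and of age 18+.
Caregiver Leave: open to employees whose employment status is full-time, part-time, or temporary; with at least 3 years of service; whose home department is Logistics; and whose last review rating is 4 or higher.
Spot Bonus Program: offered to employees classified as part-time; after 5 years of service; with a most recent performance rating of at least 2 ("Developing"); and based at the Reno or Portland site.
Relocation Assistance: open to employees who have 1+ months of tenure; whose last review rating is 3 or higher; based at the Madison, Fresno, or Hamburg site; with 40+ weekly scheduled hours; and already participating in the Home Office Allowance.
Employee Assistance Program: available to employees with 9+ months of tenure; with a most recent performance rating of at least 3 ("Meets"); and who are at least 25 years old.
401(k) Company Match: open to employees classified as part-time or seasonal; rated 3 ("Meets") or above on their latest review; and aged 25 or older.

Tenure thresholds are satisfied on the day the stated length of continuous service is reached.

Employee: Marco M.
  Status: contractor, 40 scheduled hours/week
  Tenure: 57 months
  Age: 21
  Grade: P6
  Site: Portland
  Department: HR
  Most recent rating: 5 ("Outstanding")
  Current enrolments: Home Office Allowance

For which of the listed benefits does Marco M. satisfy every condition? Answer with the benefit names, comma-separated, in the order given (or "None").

Floating Holidays — service 57 months ≥ 24 months ✓; dept HR ✗ → not eligible.
RSU Program — service 57 months ≥ 3 months ✓; site Portland ✗ (not Hamburg, Porto, or Pune) → not eligible.
Home Office Allowance — status contractor ✓ (not excluded); service 57 months ≥ 1 month ✓; age 21 ≥ 18 ✓ → eligible.
Caregiver Leave — status contractor ✗ (requires full-time, part-time, or temporary) → not eligible.
Spot Bonus Program — status contractor ✗ (requires part-time) → not eligible.
Relocation Assistance — service 57 months ≥ 1 month ✓; rating 5 ≥ 3 ✓; site Portland ✗ (not Madison, Fresno, or Hamburg) → not eligible.
Employee Assistance Program — service 57 months ≥ 9 months ✓; rating 5 ≥ 3 ✓; age 21 < 25 ✗ → not eligible.
401(k) Company Match — status contractor ✗ (requires part-time or seasonal) → not eligible.

Home Office Allowance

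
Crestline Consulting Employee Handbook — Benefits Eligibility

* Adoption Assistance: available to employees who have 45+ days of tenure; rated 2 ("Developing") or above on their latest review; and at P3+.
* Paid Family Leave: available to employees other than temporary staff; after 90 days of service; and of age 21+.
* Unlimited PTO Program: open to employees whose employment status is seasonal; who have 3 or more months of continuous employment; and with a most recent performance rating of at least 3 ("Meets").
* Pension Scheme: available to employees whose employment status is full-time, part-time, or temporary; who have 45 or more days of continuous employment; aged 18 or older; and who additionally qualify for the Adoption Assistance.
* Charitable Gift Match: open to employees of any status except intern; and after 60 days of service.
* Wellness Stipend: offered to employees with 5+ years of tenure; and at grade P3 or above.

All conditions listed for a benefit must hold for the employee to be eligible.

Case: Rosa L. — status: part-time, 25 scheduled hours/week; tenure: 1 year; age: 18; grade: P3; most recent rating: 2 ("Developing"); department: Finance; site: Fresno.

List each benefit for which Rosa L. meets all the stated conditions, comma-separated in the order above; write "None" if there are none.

Adoption Assistance, Pension Scheme, Charitable Gift Match

Adoption Assistance — service 1 year ≥ 45 days ✓; rating 2 ≥ 2 ✓; grade P3 ≥ P3 ✓ → eligible.
Paid Family Leave — status part-time ✓ (not excluded); service 1 year ≥ 90 days ✓; age 18 < 21 ✗ → not eligible.
Unlimited PTO Program — status part-time ✗ (requires seasonal) → not eligible.
Pension Scheme — status part-time ✓; service 1 year ≥ 45 days ✓; age 18 ≥ 18 ✓; eligible for Adoption Assistance ✓ → eligible.
Charitable Gift Match — status part-time ✓ (not excluded); service 1 year ≥ 60 days ✓ → eligible.
Wellness Stipend — service 1 year < 5 years ✗ → not eligible.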